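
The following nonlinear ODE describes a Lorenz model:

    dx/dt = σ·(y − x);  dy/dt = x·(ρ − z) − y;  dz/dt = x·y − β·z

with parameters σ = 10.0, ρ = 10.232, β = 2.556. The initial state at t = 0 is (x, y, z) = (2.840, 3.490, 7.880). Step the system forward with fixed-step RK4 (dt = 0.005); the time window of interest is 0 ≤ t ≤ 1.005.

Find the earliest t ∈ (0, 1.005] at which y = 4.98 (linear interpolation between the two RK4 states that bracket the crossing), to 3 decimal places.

t=0.000: state=(2.840, 3.490, 7.880)
step 1 (dt=0.005): k1=(6.500, 3.190, -10.230), k2=(6.417, 3.293, -10.085), k3=(6.422, 3.291, -10.086), k4=(6.343, 3.394, -9.941); state += dt/6·(k1+2k2+2k3+k4)
t=0.005: state=(2.872, 3.506, 7.830)
t=0.010: state=(2.903, 3.524, 7.781)
t=0.015: state=(2.934, 3.542, 7.733)
continuing one RK4 step at a time; state shown every 10 steps (Δt=0.05):
t=0.050: state=(3.137, 3.698, 7.439)
t=0.100: state=(3.418, 3.990, 7.138)
t=0.150: state=(3.718, 4.350, 6.981)
t=0.200: state=(4.052, 4.757, 6.974)
t=0.225: state=(4.232, 4.970, 7.031)
next step: t=0.230: state=(4.269, 5.013, 7.047) — y has crossed 4.98
linear interpolation between t=0.225 (4.96978) and t=0.230 (5.01269) → t≈0.226

t = 0.226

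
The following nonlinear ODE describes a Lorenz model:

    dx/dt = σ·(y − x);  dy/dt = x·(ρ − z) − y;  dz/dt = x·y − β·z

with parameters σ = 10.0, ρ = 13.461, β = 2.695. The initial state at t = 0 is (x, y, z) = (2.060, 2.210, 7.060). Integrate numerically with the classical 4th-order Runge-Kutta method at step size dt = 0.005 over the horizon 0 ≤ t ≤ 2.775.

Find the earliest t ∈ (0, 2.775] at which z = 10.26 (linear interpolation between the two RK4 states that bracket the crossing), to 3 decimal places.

t=0.000: state=(2.060, 2.210, 7.060)
step 1 (dt=0.005): k1=(1.500, 10.976, -14.474), k2=(1.737, 11.047, -14.312), k3=(1.733, 11.050, -14.311), k4=(1.966, 11.124, -14.148); state += dt/6·(k1+2k2+2k3+k4)
t=0.005: state=(2.069, 2.265, 6.988)
t=0.010: state=(2.080, 2.321, 6.919)
t=0.015: state=(2.093, 2.378, 6.850)
continuing one RK4 step at a time; state shown every 20 steps (Δt=0.1):
t=0.100: state=(2.612, 3.526, 5.970)
t=0.200: state=(3.882, 5.521, 5.846)
t=0.300: state=(5.883, 8.191, 7.445)
t=0.370: state=(7.528, 9.789, 10.080)
next step: t=0.375: state=(7.640, 9.863, 10.316) — z has crossed 10.26
linear interpolation between t=0.370 (10.08047) and t=0.375 (10.31567) → t≈0.374

t = 0.374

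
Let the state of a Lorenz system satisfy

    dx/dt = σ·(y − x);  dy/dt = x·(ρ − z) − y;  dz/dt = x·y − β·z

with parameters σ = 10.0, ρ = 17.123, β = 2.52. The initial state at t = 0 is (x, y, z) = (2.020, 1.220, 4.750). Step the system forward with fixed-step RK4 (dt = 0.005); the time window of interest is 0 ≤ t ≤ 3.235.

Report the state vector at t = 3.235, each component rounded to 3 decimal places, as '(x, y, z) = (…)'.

(x, y, z) = (0.972, 0.908, 11.109)

t=0.000: state=(2.020, 1.220, 4.750)
step 1 (dt=0.005): k1=(-8.000, 23.773, -9.506), k2=(-7.206, 23.514, -9.351), k3=(-7.232, 23.539, -9.351), k4=(-6.461, 23.301, -9.198); state += dt/6·(k1+2k2+2k3+k4)
t=0.005: state=(1.984, 1.338, 4.703)
t=0.010: state=(1.955, 1.453, 4.658)
t=0.015: state=(1.934, 1.567, 4.614)
continuing one RK4 step at a time; state shown every 40 steps (Δt=0.2):
t=0.200: state=(4.343, 7.166, 4.785)
t=0.400: state=(11.828, 13.710, 19.824)
t=0.600: state=(4.738, 0.046, 21.140)
t=0.800: state=(0.319, -0.269, 12.677)
t=1.000: state=(-0.135, -0.235, 7.658)
t=1.200: state=(-0.464, -0.758, 4.649)
t=1.400: state=(-1.793, -3.062, 3.127)
t=1.600: state=(-7.206, -11.703, 7.116)
t=1.800: state=(-11.216, -6.803, 26.045)
t=2.000: state=(-1.474, 1.001, 17.202)
t=2.200: state=(0.563, 0.946, 10.382)
t=2.400: state=(1.609, 2.484, 6.554)
t=2.600: state=(5.176, 8.217, 6.755)
t=2.800: state=(11.411, 11.707, 21.303)
t=3.000: state=(4.313, 0.627, 19.807)
t=3.200: state=(1.032, 0.745, 12.103)
t=3.235: state=(0.972, 0.908, 11.109)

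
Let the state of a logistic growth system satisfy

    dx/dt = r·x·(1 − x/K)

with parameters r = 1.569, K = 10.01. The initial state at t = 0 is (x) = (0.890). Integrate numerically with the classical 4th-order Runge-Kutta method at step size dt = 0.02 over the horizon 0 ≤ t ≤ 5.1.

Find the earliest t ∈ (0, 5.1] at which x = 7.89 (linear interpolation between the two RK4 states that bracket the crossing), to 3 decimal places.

t=0.000: state=(0.890)
step 1 (dt=0.02): k1=(1.272), k2=(1.289), k3=(1.289), k4=(1.305); state += dt/6·(k1+2k2+2k3+k4)
t=0.020: state=(0.916)
t=0.040: state=(0.942)
t=0.060: state=(0.969)
continuing one RK4 step at a time; state shown every 10 steps (Δt=0.2):
t=0.200: state=(1.179)
t=0.400: state=(1.547)
t=0.600: state=(2.003)
t=0.800: state=(2.553)
t=1.000: state=(3.194)
t=1.200: state=(3.911)
t=1.400: state=(4.679)
t=1.600: state=(5.463)
t=1.800: state=(6.224)
t=2.000: state=(6.930)
t=2.200: state=(7.556)
t=2.320: state=(7.888)
next step: t=2.340: state=(7.940) — x has crossed 7.89
linear interpolation between t=2.320 (7.88816) and t=2.340 (7.94015) → t≈2.321

t = 2.321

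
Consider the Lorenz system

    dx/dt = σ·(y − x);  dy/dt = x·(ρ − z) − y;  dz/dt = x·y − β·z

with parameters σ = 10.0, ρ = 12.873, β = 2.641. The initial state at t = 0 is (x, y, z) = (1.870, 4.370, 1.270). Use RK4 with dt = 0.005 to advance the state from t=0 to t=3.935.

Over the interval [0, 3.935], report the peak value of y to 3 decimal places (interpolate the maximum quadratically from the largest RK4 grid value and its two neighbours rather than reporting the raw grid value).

max y = 12.286

t=0.000: state=(1.870, 4.370, 1.270)
step 1 (dt=0.005): k1=(25.000, 17.328, 4.818), k2=(24.808, 17.986, 5.143), k3=(24.829, 17.977, 5.142), k4=(24.657, 18.627, 5.472); state += dt/6·(k1+2k2+2k3+k4)
t=0.005: state=(1.994, 4.460, 1.296)
t=0.010: state=(2.117, 4.556, 1.325)
t=0.015: state=(2.238, 4.659, 1.357)
continuing one RK4 step at a time; state shown every 40 steps (Δt=0.2):
t=0.200: state=(7.663, 11.191, 7.044)
t=0.400: state=(9.043, 5.514, 19.388)
t=0.600: state=(2.214, 0.391, 13.097)
t=0.800: state=(0.840, 0.821, 7.820)
t=1.000: state=(1.388, 1.956, 4.838)
t=1.200: state=(3.502, 5.208, 4.204)
t=1.400: state=(8.175, 10.473, 10.431)
t=1.600: state=(7.498, 4.624, 17.398)
t=1.800: state=(2.821, 1.672, 12.117)
t=2.000: state=(2.279, 2.650, 7.876)
t=2.200: state=(4.041, 5.463, 6.609)
t=2.400: state=(7.513, 9.028, 11.070)
t=2.600: state=(7.128, 5.299, 15.856)
t=2.800: state=(3.784, 2.834, 12.247)
t=3.000: state=(3.411, 3.853, 8.899)
t=3.200: state=(5.230, 6.516, 8.756)
t=3.400: state=(7.392, 7.757, 12.948)
t=3.600: state=(5.978, 4.655, 14.291)
t=3.800: state=(4.114, 3.756, 11.355)
t=3.935: state=(4.139, 4.498, 9.828)
largest grid value and its neighbours: y(0.255)=12.28293, y(0.260)=12.28383, y(0.265)=12.26465
parabola through these three points peaks at t≈0.258 with y≈12.28591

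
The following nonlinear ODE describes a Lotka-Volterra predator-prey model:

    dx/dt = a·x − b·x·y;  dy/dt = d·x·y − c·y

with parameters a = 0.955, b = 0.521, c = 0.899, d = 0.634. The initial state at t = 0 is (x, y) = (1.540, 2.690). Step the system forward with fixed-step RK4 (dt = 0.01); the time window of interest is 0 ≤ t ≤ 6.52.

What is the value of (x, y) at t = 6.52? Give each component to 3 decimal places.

t=0.000: state=(1.540, 2.690)
step 1 (dt=0.01): k1=(-0.688, 0.208), k2=(-0.687, 0.202), k3=(-0.687, 0.202), k4=(-0.686, 0.197); state += dt/6·(k1+2k2+2k3+k4)
t=0.010: state=(1.533, 2.692)
t=0.020: state=(1.526, 2.694)
t=0.030: state=(1.519, 2.696)
continuing one RK4 step at a time; state shown every 25 steps (Δt=0.25):
t=0.250: state=(1.375, 2.706)
t=0.500: state=(1.230, 2.656)
t=0.750: state=(1.112, 2.553)
t=1.000: state=(1.021, 2.414)
t=1.250: state=(0.957, 2.255)
t=1.500: state=(0.915, 2.088)
t=1.750: state=(0.895, 1.925)
t=2.000: state=(0.893, 1.771)
t=2.250: state=(0.909, 1.631)
t=2.500: state=(0.941, 1.508)
t=2.750: state=(0.988, 1.403)
t=3.000: state=(1.051, 1.317)
t=3.250: state=(1.129, 1.250)
t=3.500: state=(1.223, 1.203)
t=3.750: state=(1.330, 1.176)
t=4.000: state=(1.449, 1.171)
t=4.250: state=(1.578, 1.189)
t=4.500: state=(1.712, 1.232)
t=4.750: state=(1.844, 1.305)
t=5.000: state=(1.962, 1.409)
t=5.250: state=(2.056, 1.548)
t=5.500: state=(2.110, 1.721)
t=5.750: state=(2.114, 1.923)
t=6.000: state=(2.060, 2.140)
t=6.250: state=(1.952, 2.350)
t=6.500: state=(1.803, 2.529)
t=6.520: state=(1.790, 2.541)

(x, y) = (1.790, 2.541)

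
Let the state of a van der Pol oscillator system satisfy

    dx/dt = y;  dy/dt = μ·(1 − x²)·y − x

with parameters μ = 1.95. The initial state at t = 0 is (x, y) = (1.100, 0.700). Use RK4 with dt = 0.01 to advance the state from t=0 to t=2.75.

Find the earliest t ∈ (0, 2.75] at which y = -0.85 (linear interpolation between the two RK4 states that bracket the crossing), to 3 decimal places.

t = 1.333

t=0.000: state=(1.100, 0.700)
step 1 (dt=0.01): k1=(0.700, -1.387), k2=(0.693, -1.398), k3=(0.693, -1.398), k4=(0.686, -1.408); state += dt/6·(k1+2k2+2k3+k4)
t=0.010: state=(1.107, 0.686)
t=0.020: state=(1.114, 0.672)
t=0.030: state=(1.120, 0.657)
continuing one RK4 step at a time; state shown every 10 steps (Δt=0.1):
t=0.100: state=(1.163, 0.552)
t=0.200: state=(1.210, 0.396)
t=0.300: state=(1.242, 0.242)
t=0.400: state=(1.259, 0.098)
t=0.500: state=(1.262, -0.032)
t=0.600: state=(1.253, -0.147)
t=0.700: state=(1.233, -0.250)
t=0.800: state=(1.203, -0.344)
t=0.900: state=(1.164, -0.432)
t=1.000: state=(1.117, -0.518)
t=1.100: state=(1.061, -0.607)
t=1.200: state=(0.995, -0.703)
t=1.300: state=(0.920, -0.811)
t=1.330: state=(0.895, -0.846)
next step: t=1.340: state=(0.886, -0.859) — y has crossed -0.85
linear interpolation between t=1.330 (-0.84639) and t=1.340 (-0.85873) → t≈1.333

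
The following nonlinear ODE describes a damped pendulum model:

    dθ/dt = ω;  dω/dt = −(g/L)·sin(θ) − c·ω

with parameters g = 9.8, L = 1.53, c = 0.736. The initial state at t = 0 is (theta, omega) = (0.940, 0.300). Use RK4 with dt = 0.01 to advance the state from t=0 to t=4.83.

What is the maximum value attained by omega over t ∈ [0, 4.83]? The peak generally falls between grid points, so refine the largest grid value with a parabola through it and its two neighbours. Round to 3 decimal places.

max omega = 1.167

t=0.000: state=(0.940, 0.300)
step 1 (dt=0.01): k1=(0.300, -5.393), k2=(0.273, -5.379), k3=(0.273, -5.379), k4=(0.246, -5.364); state += dt/6·(k1+2k2+2k3+k4)
t=0.010: state=(0.943, 0.246)
t=0.020: state=(0.945, 0.193)
t=0.030: state=(0.947, 0.140)
continuing one RK4 step at a time; state shown every 20 steps (Δt=0.2):
t=0.200: state=(0.897, -0.699)
t=0.400: state=(0.677, -1.454)
t=0.600: state=(0.341, -1.834)
t=0.800: state=(-0.027, -1.762)
t=1.000: state=(-0.337, -1.292)
t=1.200: state=(-0.529, -0.601)
t=1.400: state=(-0.576, 0.119)
t=1.600: state=(-0.489, 0.716)
t=1.800: state=(-0.305, 1.083)
t=2.000: state=(-0.076, 1.158)
t=2.200: state=(0.139, 0.954)
t=2.400: state=(0.293, 0.559)
t=2.600: state=(0.358, 0.092)
t=2.800: state=(0.333, -0.332)
t=3.000: state=(0.234, -0.623)
t=3.200: state=(0.095, -0.733)
t=3.400: state=(-0.047, -0.658)
t=3.600: state=(-0.158, -0.441)
t=3.800: state=(-0.218, -0.151)
t=4.000: state=(-0.219, 0.134)
t=4.200: state=(-0.169, 0.349)
t=4.400: state=(-0.087, 0.454)
t=4.600: state=(0.004, 0.440)
t=4.800: state=(0.082, 0.325)
t=4.830: state=(0.091, 0.301)
largest grid value and its neighbours: omega(1.940)=1.16660, omega(1.950)=1.16695, omega(1.960)=1.16656
parabola through these three points peaks at t≈1.950 with omega≈1.16695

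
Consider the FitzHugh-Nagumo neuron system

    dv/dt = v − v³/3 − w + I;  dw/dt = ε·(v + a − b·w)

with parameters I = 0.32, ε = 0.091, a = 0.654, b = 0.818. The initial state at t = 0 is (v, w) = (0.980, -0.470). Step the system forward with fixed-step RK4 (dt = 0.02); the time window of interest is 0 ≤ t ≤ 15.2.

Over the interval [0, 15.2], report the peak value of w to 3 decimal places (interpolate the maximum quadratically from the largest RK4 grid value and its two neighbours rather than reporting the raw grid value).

max w = 1.249

t=0.000: state=(0.980, -0.470)
step 1 (dt=0.02): k1=(1.456, 0.184), k2=(1.455, 0.185), k3=(1.455, 0.185), k4=(1.453, 0.186); state += dt/6·(k1+2k2+2k3+k4)
t=0.020: state=(1.009, -0.466)
t=0.040: state=(1.038, -0.463)
t=0.060: state=(1.067, -0.459)
continuing one RK4 step at a time; state shown every 25 steps (Δt=0.5):
t=0.500: state=(1.606, -0.365)
t=1.000: state=(1.875, -0.243)
t=1.500: state=(1.922, -0.120)
t=2.000: state=(1.900, -0.001)
t=2.500: state=(1.862, 0.113)
t=3.000: state=(1.819, 0.220)
t=3.500: state=(1.775, 0.321)
t=4.000: state=(1.729, 0.417)
t=4.500: state=(1.683, 0.507)
t=5.000: state=(1.636, 0.592)
t=5.500: state=(1.588, 0.672)
t=6.000: state=(1.538, 0.746)
t=6.500: state=(1.487, 0.816)
t=7.000: state=(1.434, 0.880)
t=7.500: state=(1.378, 0.940)
t=8.000: state=(1.319, 0.995)
t=8.500: state=(1.256, 1.045)
t=9.000: state=(1.189, 1.091)
t=9.500: state=(1.114, 1.132)
t=10.000: state=(1.029, 1.168)
t=10.500: state=(0.930, 1.198)
t=11.000: state=(0.810, 1.222)
t=11.500: state=(0.654, 1.240)
t=12.000: state=(0.439, 1.248)
t=12.500: state=(0.115, 1.245)
t=13.000: state=(-0.403, 1.223)
t=13.500: state=(-1.133, 1.173)
t=14.000: state=(-1.729, 1.094)
t=14.500: state=(-1.944, 1.000)
t=15.000: state=(-1.975, 0.905)
t=15.200: state=(-1.971, 0.868)
largest grid value and its neighbours: w(12.120)=1.24876, w(12.140)=1.24876, w(12.160)=1.24874
parabola through these three points peaks at t≈12.132 with w≈1.24876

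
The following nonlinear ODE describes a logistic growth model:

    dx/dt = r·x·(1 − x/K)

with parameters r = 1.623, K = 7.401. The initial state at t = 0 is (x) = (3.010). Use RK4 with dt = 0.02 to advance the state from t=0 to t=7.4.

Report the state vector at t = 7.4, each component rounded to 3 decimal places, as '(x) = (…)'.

t=0.000: state=(3.010)
step 1 (dt=0.02): k1=(2.898), k2=(2.907), k3=(2.907), k4=(2.915); state += dt/6·(k1+2k2+2k3+k4)
t=0.020: state=(3.068)
t=0.040: state=(3.127)
t=0.060: state=(3.185)
continuing one RK4 step at a time; state shown every 25 steps (Δt=0.5):
t=0.500: state=(4.491)
t=1.000: state=(5.747)
t=1.500: state=(6.562)
t=2.000: state=(7.003)
t=2.500: state=(7.219)
t=3.000: state=(7.319)
t=3.500: state=(7.364)
t=4.000: state=(7.385)
t=4.500: state=(7.394)
t=5.000: state=(7.398)
t=5.500: state=(7.400)
t=6.000: state=(7.400)
t=6.500: state=(7.401)
t=7.000: state=(7.401)
t=7.400: state=(7.401)

(x) = (7.401)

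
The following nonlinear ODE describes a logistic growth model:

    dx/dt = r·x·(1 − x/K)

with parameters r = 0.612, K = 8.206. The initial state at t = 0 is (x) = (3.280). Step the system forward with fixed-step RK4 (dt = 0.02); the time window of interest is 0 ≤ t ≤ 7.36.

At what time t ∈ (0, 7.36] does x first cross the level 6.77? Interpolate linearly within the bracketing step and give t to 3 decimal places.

t = 3.198

t=0.000: state=(3.280)
step 1 (dt=0.02): k1=(1.205), k2=(1.206), k3=(1.206), k4=(1.208); state += dt/6·(k1+2k2+2k3+k4)
t=0.020: state=(3.304)
t=0.040: state=(3.328)
t=0.060: state=(3.353)
continuing one RK4 step at a time; state shown every 25 steps (Δt=0.5):
t=0.500: state=(3.897)
t=1.000: state=(4.523)
t=1.500: state=(5.130)
t=2.000: state=(5.692)
t=2.500: state=(6.192)
t=3.000: state=(6.621)
t=3.180: state=(6.757)
next step: t=3.200: state=(6.771) — x has crossed 6.77
linear interpolation between t=3.180 (6.75673) and t=3.200 (6.77127) → t≈3.198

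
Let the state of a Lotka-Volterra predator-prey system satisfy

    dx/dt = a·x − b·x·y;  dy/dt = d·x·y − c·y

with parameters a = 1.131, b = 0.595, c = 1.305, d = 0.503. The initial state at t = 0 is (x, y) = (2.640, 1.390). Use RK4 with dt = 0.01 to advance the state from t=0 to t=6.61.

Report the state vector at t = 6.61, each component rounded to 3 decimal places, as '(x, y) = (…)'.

t=0.000: state=(2.640, 1.390)
step 1 (dt=0.01): k1=(0.802, 0.032), k2=(0.803, 0.035), k3=(0.803, 0.035), k4=(0.804, 0.037); state += dt/6·(k1+2k2+2k3+k4)
t=0.010: state=(2.648, 1.390)
t=0.020: state=(2.656, 1.391)
t=0.030: state=(2.664, 1.391)
continuing one RK4 step at a time; state shown every 25 steps (Δt=0.25):
t=0.250: state=(2.844, 1.416)
t=0.500: state=(3.044, 1.480)
t=0.750: state=(3.217, 1.584)
t=1.000: state=(3.339, 1.727)
t=1.250: state=(3.382, 1.903)
t=1.500: state=(3.333, 2.097)
t=1.750: state=(3.192, 2.283)
t=2.000: state=(2.980, 2.430)
t=2.250: state=(2.736, 2.512)
t=2.500: state=(2.494, 2.518)
t=2.750: state=(2.285, 2.453)
t=3.000: state=(2.122, 2.334)
t=3.250: state=(2.012, 2.183)
t=3.500: state=(1.952, 2.020)
t=3.750: state=(1.941, 1.861)
t=4.000: state=(1.974, 1.717)
t=4.250: state=(2.048, 1.595)
t=4.500: state=(2.159, 1.499)
t=4.750: state=(2.304, 1.432)
t=5.000: state=(2.479, 1.395)
t=5.250: state=(2.674, 1.392)
t=5.500: state=(2.879, 1.424)
t=5.750: state=(3.076, 1.495)
t=6.000: state=(3.242, 1.605)
t=6.250: state=(3.352, 1.755)
t=6.500: state=(3.381, 1.936)
t=6.610: state=(3.364, 2.021)

(x, y) = (3.364, 2.021)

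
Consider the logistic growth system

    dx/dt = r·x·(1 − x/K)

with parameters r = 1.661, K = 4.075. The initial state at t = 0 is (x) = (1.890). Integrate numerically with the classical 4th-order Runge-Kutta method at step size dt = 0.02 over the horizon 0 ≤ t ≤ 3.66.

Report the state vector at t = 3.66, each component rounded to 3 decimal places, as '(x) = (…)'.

(x) = (4.064)

t=0.000: state=(1.890)
step 1 (dt=0.02): k1=(1.683), k2=(1.685), k3=(1.685), k4=(1.687); state += dt/6·(k1+2k2+2k3+k4)
t=0.020: state=(1.924)
t=0.040: state=(1.957)
t=0.060: state=(1.991)
continuing one RK4 step at a time; state shown every 10 steps (Δt=0.2):
t=0.200: state=(2.228)
t=0.400: state=(2.555)
t=0.600: state=(2.856)
t=0.800: state=(3.120)
t=1.000: state=(3.341)
t=1.200: state=(3.520)
t=1.400: state=(3.661)
t=1.600: state=(3.769)
t=1.800: state=(3.851)
t=2.000: state=(3.912)
t=2.200: state=(3.957)
t=2.400: state=(3.989)
t=2.600: state=(4.013)
t=2.800: state=(4.030)
t=3.000: state=(4.043)
t=3.200: state=(4.052)
t=3.400: state=(4.058)
t=3.600: state=(4.063)
t=3.660: state=(4.064)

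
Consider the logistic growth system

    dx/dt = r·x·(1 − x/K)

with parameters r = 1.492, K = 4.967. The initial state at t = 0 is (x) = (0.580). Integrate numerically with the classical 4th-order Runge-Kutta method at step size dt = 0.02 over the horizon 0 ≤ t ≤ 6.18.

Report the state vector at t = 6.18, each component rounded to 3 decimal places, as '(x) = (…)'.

(x) = (4.963)

t=0.000: state=(0.580)
step 1 (dt=0.02): k1=(0.764), k2=(0.773), k3=(0.773), k4=(0.782); state += dt/6·(k1+2k2+2k3+k4)
t=0.020: state=(0.595)
t=0.040: state=(0.611)
t=0.060: state=(0.627)
continuing one RK4 step at a time; state shown every 10 steps (Δt=0.2):
t=0.200: state=(0.751)
t=0.400: state=(0.962)
t=0.600: state=(1.214)
t=0.800: state=(1.508)
t=1.000: state=(1.839)
t=1.200: state=(2.196)
t=1.400: state=(2.565)
t=1.600: state=(2.930)
t=1.800: state=(3.277)
t=2.000: state=(3.592)
t=2.200: state=(3.869)
t=2.400: state=(4.103)
t=2.600: state=(4.296)
t=2.800: state=(4.451)
t=3.000: state=(4.573)
t=3.200: state=(4.669)
t=3.400: state=(4.742)
t=3.600: state=(4.798)
t=3.800: state=(4.841)
t=4.000: state=(4.873)
t=4.200: state=(4.897)
t=4.400: state=(4.915)
t=4.600: state=(4.928)
t=4.800: state=(4.938)
t=5.000: state=(4.945)
t=5.200: state=(4.951)
t=5.400: state=(4.955)
t=5.600: state=(4.958)
t=5.800: state=(4.960)
t=6.000: state=(4.962)
t=6.180: state=(4.963)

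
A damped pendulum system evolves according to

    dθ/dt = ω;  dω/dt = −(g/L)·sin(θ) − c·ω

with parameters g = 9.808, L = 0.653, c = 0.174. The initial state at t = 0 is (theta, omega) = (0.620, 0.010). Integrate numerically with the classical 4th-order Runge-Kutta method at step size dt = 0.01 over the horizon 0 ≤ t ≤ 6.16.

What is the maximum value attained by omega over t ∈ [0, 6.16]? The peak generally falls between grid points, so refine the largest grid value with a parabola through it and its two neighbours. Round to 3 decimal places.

max omega = 2.126

t=0.000: state=(0.620, 0.010)
step 1 (dt=0.01): k1=(0.010, -8.729), k2=(-0.034, -8.722), k3=(-0.034, -8.719), k4=(-0.077, -8.710); state += dt/6·(k1+2k2+2k3+k4)
t=0.010: state=(0.620, -0.077)
t=0.020: state=(0.618, -0.164)
t=0.030: state=(0.616, -0.251)
continuing one RK4 step at a time; state shown every 20 steps (Δt=0.2):
t=0.200: state=(0.456, -1.567)
t=0.400: state=(0.051, -2.281)
t=0.600: state=(-0.368, -1.709)
t=0.800: state=(-0.572, -0.250)
t=1.000: state=(-0.463, 1.284)
t=1.200: state=(-0.107, 2.102)
t=1.400: state=(0.296, 1.731)
t=1.600: state=(0.523, 0.439)
t=1.800: state=(0.460, -1.032)
t=2.000: state=(0.149, -1.918)
t=2.200: state=(-0.233, -1.716)
t=2.400: state=(-0.474, -0.583)
t=2.600: state=(-0.449, 0.812)
t=2.800: state=(-0.181, 1.737)
t=3.000: state=(0.179, 1.675)
t=3.200: state=(0.427, 0.691)
t=3.400: state=(0.433, -0.621)
t=3.600: state=(0.203, -1.564)
t=3.800: state=(-0.132, -1.614)
t=4.000: state=(-0.382, -0.769)
t=4.200: state=(-0.414, 0.457)
t=4.400: state=(-0.218, 1.400)
t=4.600: state=(0.092, 1.542)
t=4.800: state=(0.340, 0.822)
t=5.000: state=(0.392, -0.316)
t=5.200: state=(0.227, -1.247)
t=5.400: state=(-0.058, -1.462)
t=5.600: state=(-0.301, -0.854)
t=5.800: state=(-0.370, 0.196)
t=6.000: state=(-0.232, 1.106)
t=6.160: state=(-0.026, 1.388)
largest grid value and its neighbours: omega(1.230)=2.12446, omega(1.240)=2.12571, omega(1.250)=2.12377
parabola through these three points peaks at t≈1.239 with omega≈2.12573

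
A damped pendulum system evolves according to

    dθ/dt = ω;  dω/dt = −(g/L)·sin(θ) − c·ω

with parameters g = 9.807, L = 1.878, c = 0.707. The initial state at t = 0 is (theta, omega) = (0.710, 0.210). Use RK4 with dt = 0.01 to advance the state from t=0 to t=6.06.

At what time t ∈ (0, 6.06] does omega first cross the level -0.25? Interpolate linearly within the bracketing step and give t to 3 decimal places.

t=0.000: state=(0.710, 0.210)
step 1 (dt=0.01): k1=(0.210, -3.552), k2=(0.192, -3.544), k3=(0.192, -3.544), k4=(0.175, -3.535); state += dt/6·(k1+2k2+2k3+k4)
t=0.010: state=(0.712, 0.175)
t=0.020: state=(0.713, 0.139)
t=0.030: state=(0.715, 0.104)
t=0.130: state=(0.708, -0.233)
next step: t=0.140: state=(0.706, -0.265) — omega has crossed -0.25
linear interpolation between t=0.130 (-0.23309) and t=0.140 (-0.26524) → t≈0.135

t = 0.135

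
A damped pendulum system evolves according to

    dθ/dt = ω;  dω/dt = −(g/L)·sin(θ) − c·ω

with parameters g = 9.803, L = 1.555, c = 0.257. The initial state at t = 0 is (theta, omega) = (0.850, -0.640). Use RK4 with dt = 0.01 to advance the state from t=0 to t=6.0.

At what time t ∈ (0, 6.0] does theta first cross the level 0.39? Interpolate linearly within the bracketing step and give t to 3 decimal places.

t=0.000: state=(0.850, -0.640)
step 1 (dt=0.01): k1=(-0.640, -4.572), k2=(-0.663, -4.553), k3=(-0.663, -4.552), k4=(-0.686, -4.532); state += dt/6·(k1+2k2+2k3+k4)
t=0.010: state=(0.843, -0.686)
t=0.020: state=(0.836, -0.731)
t=0.030: state=(0.829, -0.775)
continuing one RK4 step at a time; state shown every 20 steps (Δt=0.2):
t=0.200: state=(0.637, -1.450)
t=0.340: state=(0.405, -1.832)
next step: t=0.350: state=(0.387, -1.851) — theta has crossed 0.39
linear interpolation between t=0.340 (0.40515) and t=0.350 (0.38673) → t≈0.348

t = 0.348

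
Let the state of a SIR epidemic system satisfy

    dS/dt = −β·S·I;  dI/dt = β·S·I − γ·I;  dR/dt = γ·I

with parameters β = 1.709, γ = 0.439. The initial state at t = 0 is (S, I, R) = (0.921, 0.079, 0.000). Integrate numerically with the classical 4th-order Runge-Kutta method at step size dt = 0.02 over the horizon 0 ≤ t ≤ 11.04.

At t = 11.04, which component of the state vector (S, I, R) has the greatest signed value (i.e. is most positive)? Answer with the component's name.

largest component: R

t=0.000: state=(0.921, 0.079, 0.000)
step 1 (dt=0.02): k1=(-0.124, 0.090, 0.035), k2=(-0.126, 0.091, 0.035), k3=(-0.126, 0.091, 0.035), k4=(-0.127, 0.091, 0.035); state += dt/6·(k1+2k2+2k3+k4)
t=0.020: state=(0.918, 0.081, 0.001)
t=0.040: state=(0.916, 0.083, 0.001)
t=0.060: state=(0.913, 0.085, 0.002)
continuing one RK4 step at a time; state shown every 25 steps (Δt=0.5):
t=0.500: state=(0.842, 0.135, 0.023)
t=1.000: state=(0.727, 0.212, 0.061)
t=1.500: state=(0.584, 0.299, 0.117)
t=2.000: state=(0.438, 0.371, 0.191)
t=2.500: state=(0.313, 0.410, 0.278)
t=3.000: state=(0.220, 0.412, 0.368)
t=3.500: state=(0.156, 0.388, 0.456)
t=4.000: state=(0.114, 0.349, 0.537)
t=4.500: state=(0.086, 0.305, 0.609)
t=5.000: state=(0.067, 0.261, 0.671)
t=5.500: state=(0.055, 0.221, 0.724)
t=6.000: state=(0.046, 0.185, 0.769)
t=6.500: state=(0.040, 0.154, 0.806)
t=7.000: state=(0.035, 0.128, 0.837)
t=7.500: state=(0.032, 0.106, 0.862)
t=8.000: state=(0.030, 0.087, 0.883)
t=8.500: state=(0.028, 0.072, 0.901)
t=9.000: state=(0.026, 0.059, 0.915)
t=9.500: state=(0.025, 0.048, 0.927)
t=10.000: state=(0.024, 0.040, 0.936)
t=10.500: state=(0.023, 0.032, 0.944)
t=11.000: state=(0.023, 0.027, 0.951)
t=11.040: state=(0.023, 0.026, 0.951)
compare at T: S=0.023, I=0.026, R=0.951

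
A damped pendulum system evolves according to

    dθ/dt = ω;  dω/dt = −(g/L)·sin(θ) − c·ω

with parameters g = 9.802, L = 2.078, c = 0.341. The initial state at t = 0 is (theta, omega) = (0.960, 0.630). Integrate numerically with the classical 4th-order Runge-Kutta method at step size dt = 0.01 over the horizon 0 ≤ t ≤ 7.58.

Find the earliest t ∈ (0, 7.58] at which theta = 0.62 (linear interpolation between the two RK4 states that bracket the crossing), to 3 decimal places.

t = 0.620

t=0.000: state=(0.960, 0.630)
step 1 (dt=0.01): k1=(0.630, -4.079), k2=(0.610, -4.081), k3=(0.610, -4.080), k4=(0.589, -4.081); state += dt/6·(k1+2k2+2k3+k4)
t=0.010: state=(0.966, 0.589)
t=0.020: state=(0.972, 0.548)
t=0.030: state=(0.977, 0.508)
continuing one RK4 step at a time; state shown every 25 steps (Δt=0.25):
t=0.250: state=(0.991, -0.371)
t=0.500: state=(0.787, -1.228)
t=0.610: state=(0.635, -1.515)
next step: t=0.620: state=(0.620, -1.538) — theta has crossed 0.62
linear interpolation between t=0.610 (0.63508) and t=0.620 (0.61981) → t≈0.620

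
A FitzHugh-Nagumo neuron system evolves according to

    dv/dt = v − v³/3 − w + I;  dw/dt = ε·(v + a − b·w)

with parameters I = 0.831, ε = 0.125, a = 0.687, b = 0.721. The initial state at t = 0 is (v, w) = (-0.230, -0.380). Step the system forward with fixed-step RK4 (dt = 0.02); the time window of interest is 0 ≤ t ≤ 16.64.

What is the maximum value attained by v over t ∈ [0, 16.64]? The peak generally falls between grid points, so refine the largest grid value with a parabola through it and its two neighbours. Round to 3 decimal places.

t=0.000: state=(-0.230, -0.380)
step 1 (dt=0.02): k1=(0.985, 0.091), k2=(0.993, 0.093), k3=(0.994, 0.093), k4=(1.002, 0.094); state += dt/6·(k1+2k2+2k3+k4)
t=0.020: state=(-0.210, -0.378)
t=0.040: state=(-0.190, -0.376)
t=0.060: state=(-0.169, -0.374)
continuing one RK4 step at a time; state shown every 50 steps (Δt=1):
t=1.000: state=(1.230, -0.212)
t=2.000: state=(1.993, 0.098)
t=3.000: state=(1.948, 0.409)
t=4.000: state=(1.847, 0.683)
t=5.000: state=(1.741, 0.920)
t=6.000: state=(1.632, 1.125)
t=7.000: state=(1.519, 1.298)
t=8.000: state=(1.399, 1.443)
t=9.000: state=(1.267, 1.560)
t=10.000: state=(1.115, 1.650)
t=11.000: state=(0.926, 1.712)
t=12.000: state=(0.650, 1.742)
t=13.000: state=(0.134, 1.724)
t=14.000: state=(-1.032, 1.611)
t=15.000: state=(-1.878, 1.366)
t=16.000: state=(-1.885, 1.103)
t=16.640: state=(-1.830, 0.950)
largest grid value and its neighbours: v(2.180)=2.00090, v(2.200)=2.00093, v(2.220)=2.00084
parabola through these three points peaks at t≈2.195 with v≈2.00094

max v = 2.001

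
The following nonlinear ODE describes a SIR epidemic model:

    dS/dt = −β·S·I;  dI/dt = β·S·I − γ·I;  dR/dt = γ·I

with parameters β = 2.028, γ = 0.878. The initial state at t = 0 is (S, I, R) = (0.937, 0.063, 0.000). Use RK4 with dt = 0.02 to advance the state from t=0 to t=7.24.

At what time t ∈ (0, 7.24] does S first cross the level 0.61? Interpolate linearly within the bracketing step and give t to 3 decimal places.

t = 1.610

t=0.000: state=(0.937, 0.063, 0.000)
step 1 (dt=0.02): k1=(-0.120, 0.064, 0.055), k2=(-0.121, 0.065, 0.056), k3=(-0.121, 0.065, 0.056), k4=(-0.122, 0.065, 0.056); state += dt/6·(k1+2k2+2k3+k4)
t=0.020: state=(0.935, 0.064, 0.001)
t=0.040: state=(0.932, 0.066, 0.002)
t=0.060: state=(0.930, 0.067, 0.003)
continuing one RK4 step at a time; state shown every 25 steps (Δt=0.5):
t=0.500: state=(0.863, 0.101, 0.036)
t=1.000: state=(0.760, 0.149, 0.090)
t=1.500: state=(0.638, 0.196, 0.166)
t=1.600: state=(0.613, 0.203, 0.184)
next step: t=1.620: state=(0.608, 0.205, 0.188) — S has crossed 0.61
linear interpolation between t=1.600 (0.61258) and t=1.620 (0.60753) → t≈1.610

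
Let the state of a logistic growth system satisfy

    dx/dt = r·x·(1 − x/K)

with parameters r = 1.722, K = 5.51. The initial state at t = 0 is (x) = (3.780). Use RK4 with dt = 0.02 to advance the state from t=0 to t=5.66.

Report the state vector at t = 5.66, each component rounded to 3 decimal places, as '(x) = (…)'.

(x) = (5.510)

t=0.000: state=(3.780)
step 1 (dt=0.02): k1=(2.044), k2=(2.030), k3=(2.031), k4=(2.017); state += dt/6·(k1+2k2+2k3+k4)
t=0.020: state=(3.821)
t=0.040: state=(3.861)
t=0.060: state=(3.900)
continuing one RK4 step at a time; state shown every 10 steps (Δt=0.2):
t=0.200: state=(4.161)
t=0.400: state=(4.480)
t=0.600: state=(4.738)
t=0.800: state=(4.940)
t=1.000: state=(5.093)
t=1.200: state=(5.208)
t=1.400: state=(5.293)
t=1.600: state=(5.354)
t=1.800: state=(5.399)
t=2.000: state=(5.431)
t=2.200: state=(5.454)
t=2.400: state=(5.470)
t=2.600: state=(5.481)
t=2.800: state=(5.490)
t=3.000: state=(5.496)
t=3.200: state=(5.500)
t=3.400: state=(5.503)
t=3.600: state=(5.505)
t=3.800: state=(5.506)
t=4.000: state=(5.507)
t=4.200: state=(5.508)
t=4.400: state=(5.509)
t=4.600: state=(5.509)
t=4.800: state=(5.509)
t=5.000: state=(5.510)
t=5.200: state=(5.510)
t=5.400: state=(5.510)
t=5.600: state=(5.510)
t=5.660: state=(5.510)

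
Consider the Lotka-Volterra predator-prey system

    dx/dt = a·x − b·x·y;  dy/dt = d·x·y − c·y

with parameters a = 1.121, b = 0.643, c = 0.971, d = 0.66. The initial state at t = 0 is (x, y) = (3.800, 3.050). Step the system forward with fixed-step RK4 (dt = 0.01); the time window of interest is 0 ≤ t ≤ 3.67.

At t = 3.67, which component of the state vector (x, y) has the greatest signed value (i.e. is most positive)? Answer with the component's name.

t=0.000: state=(3.800, 3.050)
step 1 (dt=0.01): k1=(-3.193, 4.688), k2=(-3.236, 4.691), k3=(-3.236, 4.691), k4=(-3.279, 4.694); state += dt/6·(k1+2k2+2k3+k4)
t=0.010: state=(3.768, 3.097)
t=0.020: state=(3.734, 3.144)
t=0.030: state=(3.700, 3.191)
continuing one RK4 step at a time; state shown every 20 steps (Δt=0.2):
t=0.200: state=(3.027, 3.951)
t=0.400: state=(2.179, 4.585)
t=0.600: state=(1.485, 4.797)
t=0.800: state=(1.009, 4.646)
t=1.000: state=(0.710, 4.279)
t=1.200: state=(0.528, 3.820)
t=1.400: state=(0.417, 3.346)
t=1.600: state=(0.349, 2.897)
t=1.800: state=(0.309, 2.491)
t=2.000: state=(0.287, 2.134)
t=2.200: state=(0.279, 1.824)
t=2.400: state=(0.281, 1.558)
t=2.600: state=(0.292, 1.332)
t=2.800: state=(0.312, 1.142)
t=3.000: state=(0.341, 0.981)
t=3.200: state=(0.379, 0.847)
t=3.400: state=(0.428, 0.736)
t=3.600: state=(0.491, 0.644)
t=3.670: state=(0.516, 0.616)
compare at T: x=0.516, y=0.616

largest component: y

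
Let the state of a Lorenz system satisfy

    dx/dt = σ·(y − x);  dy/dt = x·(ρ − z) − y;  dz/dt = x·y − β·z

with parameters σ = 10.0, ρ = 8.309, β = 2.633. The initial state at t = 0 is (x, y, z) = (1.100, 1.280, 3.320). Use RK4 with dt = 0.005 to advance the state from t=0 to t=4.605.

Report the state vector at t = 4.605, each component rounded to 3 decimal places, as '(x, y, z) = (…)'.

(x, y, z) = (4.242, 4.209, 7.280)

t=0.000: state=(1.100, 1.280, 3.320)
step 1 (dt=0.005): k1=(1.800, 4.208, -7.334), k2=(1.860, 4.240, -7.268), k3=(1.859, 4.241, -7.268), k4=(1.919, 4.273, -7.202); state += dt/6·(k1+2k2+2k3+k4)
t=0.005: state=(1.109, 1.301, 3.284)
t=0.010: state=(1.119, 1.323, 3.248)
t=0.015: state=(1.130, 1.345, 3.213)
continuing one RK4 step at a time; state shown every 40 steps (Δt=0.2):
t=0.200: state=(1.890, 2.507, 2.398)
t=0.400: state=(3.686, 4.874, 3.062)
t=0.600: state=(6.150, 7.087, 6.829)
t=0.800: state=(6.010, 4.961, 10.299)
t=1.000: state=(3.669, 2.761, 8.736)
t=1.200: state=(2.759, 2.697, 6.393)
t=1.400: state=(3.172, 3.606, 5.194)
t=1.600: state=(4.336, 5.000, 5.641)
t=1.800: state=(5.376, 5.613, 7.574)
t=2.000: state=(5.050, 4.567, 8.722)
t=2.200: state=(4.037, 3.634, 7.938)
t=2.400: state=(3.645, 3.652, 6.776)
t=2.600: state=(3.970, 4.253, 6.324)
t=2.800: state=(4.591, 4.871, 6.834)
t=3.000: state=(4.878, 4.856, 7.713)
t=3.200: state=(4.564, 4.325, 7.933)
t=3.400: state=(4.145, 4.005, 7.449)
t=3.600: state=(4.065, 4.120, 6.953)
t=3.800: state=(4.299, 4.452, 6.898)
t=4.000: state=(4.564, 4.651, 7.250)
t=4.200: state=(4.589, 4.530, 7.579)
t=4.400: state=(4.399, 4.292, 7.548)
t=4.600: state=(4.244, 4.208, 7.286)
t=4.605: state=(4.242, 4.209, 7.280)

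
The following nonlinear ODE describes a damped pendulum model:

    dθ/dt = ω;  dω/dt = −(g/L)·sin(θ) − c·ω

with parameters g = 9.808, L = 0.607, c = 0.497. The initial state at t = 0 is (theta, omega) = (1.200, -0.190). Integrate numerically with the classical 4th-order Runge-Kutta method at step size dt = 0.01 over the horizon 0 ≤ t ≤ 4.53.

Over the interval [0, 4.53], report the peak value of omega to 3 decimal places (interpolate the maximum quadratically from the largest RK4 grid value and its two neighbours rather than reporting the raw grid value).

max omega = 3.371

t=0.000: state=(1.200, -0.190)
step 1 (dt=0.01): k1=(-0.190, -14.966), k2=(-0.265, -14.923), k3=(-0.265, -14.921), k4=(-0.339, -14.876); state += dt/6·(k1+2k2+2k3+k4)
t=0.010: state=(1.197, -0.339)
t=0.020: state=(1.193, -0.487)
t=0.030: state=(1.188, -0.635)
continuing one RK4 step at a time; state shown every 20 steps (Δt=0.2):
t=0.200: state=(0.881, -2.877)
t=0.400: state=(0.145, -4.118)
t=0.600: state=(-0.601, -2.973)
t=0.800: state=(-0.952, -0.450)
t=1.000: state=(-0.786, 2.017)
t=1.200: state=(-0.222, 3.338)
t=1.400: state=(0.413, 2.683)
t=1.600: state=(0.758, 0.644)
t=1.800: state=(0.664, -1.505)
t=2.000: state=(0.219, -2.712)
t=2.200: state=(-0.308, -2.284)
t=2.400: state=(-0.611, -0.625)
t=2.600: state=(-0.548, 1.195)
t=2.800: state=(-0.187, 2.221)
t=3.000: state=(0.247, 1.890)
t=3.200: state=(0.499, 0.521)
t=3.400: state=(0.446, -0.996)
t=3.600: state=(0.147, -1.831)
t=3.800: state=(-0.209, -1.538)
t=4.000: state=(-0.411, -0.395)
t=4.200: state=(-0.360, 0.857)
t=4.400: state=(-0.108, 1.514)
t=4.530: state=(0.088, 1.436)
largest grid value and its neighbours: omega(1.230)=3.37046, omega(1.240)=3.37051, omega(1.250)=3.36516
parabola through these three points peaks at t≈1.235 with omega≈3.37116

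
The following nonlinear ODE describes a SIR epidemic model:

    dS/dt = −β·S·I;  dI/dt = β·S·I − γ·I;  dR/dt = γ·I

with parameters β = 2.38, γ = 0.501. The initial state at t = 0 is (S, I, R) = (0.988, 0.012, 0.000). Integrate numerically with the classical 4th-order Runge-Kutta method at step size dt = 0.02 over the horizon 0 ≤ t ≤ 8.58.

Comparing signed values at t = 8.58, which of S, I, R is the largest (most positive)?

t=0.000: state=(0.988, 0.012, 0.000)
step 1 (dt=0.02): k1=(-0.028, 0.022, 0.006), k2=(-0.029, 0.023, 0.006), k3=(-0.029, 0.023, 0.006), k4=(-0.029, 0.023, 0.006); state += dt/6·(k1+2k2+2k3+k4)
t=0.020: state=(0.987, 0.012, 0.000)
t=0.040: state=(0.987, 0.013, 0.000)
t=0.060: state=(0.986, 0.013, 0.000)
continuing one RK4 step at a time; state shown every 25 steps (Δt=0.5):
t=0.500: state=(0.965, 0.030, 0.005)
t=1.000: state=(0.912, 0.071, 0.017)
t=1.500: state=(0.801, 0.155, 0.044)
t=2.000: state=(0.619, 0.283, 0.098)
t=2.500: state=(0.409, 0.405, 0.186)
t=3.000: state=(0.242, 0.462, 0.296)
t=3.500: state=(0.140, 0.449, 0.411)
t=4.000: state=(0.085, 0.398, 0.518)
t=4.500: state=(0.055, 0.336, 0.609)
t=5.000: state=(0.038, 0.276, 0.686)
t=5.500: state=(0.028, 0.223, 0.748)
t=6.000: state=(0.022, 0.179, 0.799)
t=6.500: state=(0.018, 0.143, 0.839)
t=7.000: state=(0.016, 0.113, 0.871)
t=7.500: state=(0.014, 0.090, 0.896)
t=8.000: state=(0.013, 0.071, 0.916)
t=8.500: state=(0.012, 0.056, 0.932)
t=8.580: state=(0.012, 0.054, 0.934)
compare at T: S=0.012, I=0.054, R=0.934

largest component: R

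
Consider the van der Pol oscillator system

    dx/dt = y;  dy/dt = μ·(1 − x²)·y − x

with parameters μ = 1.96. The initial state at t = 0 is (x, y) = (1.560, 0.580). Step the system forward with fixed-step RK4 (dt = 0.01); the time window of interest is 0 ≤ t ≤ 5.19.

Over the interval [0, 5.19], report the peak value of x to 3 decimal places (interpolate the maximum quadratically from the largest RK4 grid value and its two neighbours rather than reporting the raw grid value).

max x = 1.623

t=0.000: state=(1.560, 0.580)
step 1 (dt=0.01): k1=(0.580, -3.190), k2=(0.564, -3.158), k3=(0.564, -3.158), k4=(0.548, -3.126); state += dt/6·(k1+2k2+2k3+k4)
t=0.010: state=(1.566, 0.548)
t=0.020: state=(1.571, 0.517)
t=0.030: state=(1.576, 0.487)
continuing one RK4 step at a time; state shown every 20 steps (Δt=0.2):
t=0.200: state=(1.621, 0.077)
t=0.400: state=(1.606, -0.199)
t=0.600: state=(1.550, -0.351)
t=0.800: state=(1.469, -0.451)
t=1.000: state=(1.370, -0.538)
t=1.200: state=(1.253, -0.635)
t=1.400: state=(1.114, -0.763)
t=1.600: state=(0.944, -0.949)
t=1.800: state=(0.727, -1.243)
t=2.000: state=(0.434, -1.739)
t=2.200: state=(0.010, -2.563)
t=2.400: state=(-0.607, -3.570)
t=2.600: state=(-1.339, -3.387)
t=2.800: state=(-1.840, -1.544)
t=3.000: state=(-2.004, -0.286)
t=3.200: state=(-2.010, 0.148)
t=3.400: state=(-1.964, 0.283)
t=3.600: state=(-1.902, 0.335)
t=3.800: state=(-1.831, 0.366)
t=4.000: state=(-1.755, 0.395)
t=4.200: state=(-1.673, 0.426)
t=4.400: state=(-1.585, 0.464)
t=4.600: state=(-1.487, 0.512)
t=4.800: state=(-1.379, 0.575)
t=5.000: state=(-1.256, 0.661)
t=5.190: state=(-1.120, 0.777)
largest grid value and its neighbours: x(0.230)=1.62267, x(0.240)=1.62282, x(0.250)=1.62281
parabola through these three points peaks at t≈0.244 with x≈1.62283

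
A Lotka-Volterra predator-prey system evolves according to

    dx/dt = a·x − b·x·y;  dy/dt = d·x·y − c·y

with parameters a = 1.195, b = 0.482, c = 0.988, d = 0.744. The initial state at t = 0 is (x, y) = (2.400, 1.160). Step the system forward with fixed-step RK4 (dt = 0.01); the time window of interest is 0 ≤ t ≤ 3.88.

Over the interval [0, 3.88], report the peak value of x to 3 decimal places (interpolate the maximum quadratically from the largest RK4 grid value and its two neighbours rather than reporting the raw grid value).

t=0.000: state=(2.400, 1.160)
step 1 (dt=0.01): k1=(1.526, 0.925), k2=(1.526, 0.936), k3=(1.526, 0.936), k4=(1.525, 0.946); state += dt/6·(k1+2k2+2k3+k4)
t=0.010: state=(2.415, 1.169)
t=0.020: state=(2.430, 1.179)
t=0.030: state=(2.446, 1.189)
continuing one RK4 step at a time; state shown every 20 steps (Δt=0.2):
t=0.200: state=(2.697, 1.391)
t=0.400: state=(2.949, 1.740)
t=0.600: state=(3.095, 2.242)
t=0.800: state=(3.069, 2.919)
t=1.000: state=(2.832, 3.725)
t=1.200: state=(2.414, 4.525)
t=1.400: state=(1.921, 5.128)
t=1.600: state=(1.464, 5.408)
t=1.800: state=(1.104, 5.366)
t=2.000: state=(0.846, 5.085)
t=2.200: state=(0.671, 4.668)
t=2.400: state=(0.556, 4.194)
t=2.600: state=(0.482, 3.717)
t=2.800: state=(0.437, 3.265)
t=3.000: state=(0.414, 2.854)
t=3.200: state=(0.406, 2.489)
t=3.400: state=(0.412, 2.171)
t=3.600: state=(0.430, 1.897)
t=3.800: state=(0.461, 1.663)
t=3.880: state=(0.476, 1.580)
largest grid value and its neighbours: x(0.670)=3.10891, x(0.680)=3.10895, x(0.690)=3.10851
parabola through these three points peaks at t≈0.676 with x≈3.10899

max x = 3.109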